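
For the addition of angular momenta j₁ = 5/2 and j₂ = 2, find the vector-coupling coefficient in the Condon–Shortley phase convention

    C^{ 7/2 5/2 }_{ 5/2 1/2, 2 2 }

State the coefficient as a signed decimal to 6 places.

j₁+j₂−J=1  J+j₁−j₂=4  J−j₁+j₂=3  j₁+j₂+J+1=9
(j₁±m₁, j₂±m₂, J±M) = (3,2,4,0,6,1)
P² = 4608/7
sum k=1..1:
  [1] −1/36 = -1/36
S = -1/36
C² = P²·S² = 32/63 ; C = -0.712697

−√(32/63) = -0.712697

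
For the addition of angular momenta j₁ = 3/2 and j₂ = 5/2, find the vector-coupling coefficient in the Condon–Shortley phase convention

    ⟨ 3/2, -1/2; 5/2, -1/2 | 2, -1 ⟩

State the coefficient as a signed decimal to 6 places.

triangle: 2!*1!*3!/7! = 12/5040
(j±m)!: 1!*2!*2!*3!*1!*3! = 144
prefactor² = (2J+1)*Δ*N² = 12/7
  k=1: −1/(1!*1!*1!*1!*0!*2!) = -1/2
  k=2: +1/(2!*0!*0!*0!*1!*3!) = 1/12
Σ = -5/12  ⇒  CG² = 12/7*(-5/12)² = 25/84
CG = −√(25/84) = -0.545545

−√(25/84) ≈ -0.545545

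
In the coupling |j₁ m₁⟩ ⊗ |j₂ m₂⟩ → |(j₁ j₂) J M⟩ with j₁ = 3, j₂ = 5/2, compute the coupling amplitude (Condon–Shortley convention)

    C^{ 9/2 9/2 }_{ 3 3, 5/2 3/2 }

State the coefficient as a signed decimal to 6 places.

+√(6/11) = +0.738549

j₁+j₂−J=1  J+j₁−j₂=5  J−j₁+j₂=4  j₁+j₂+J+1=11
(j₁±m₁, j₂±m₂, J±M) = (6,0,4,1,9,0)
P² = 49766400/11
sum k=0..0:
  [0] +1/2880 = 1/2880
S = 1/2880
C² = P²·S² = 6/11 ; C = +0.738549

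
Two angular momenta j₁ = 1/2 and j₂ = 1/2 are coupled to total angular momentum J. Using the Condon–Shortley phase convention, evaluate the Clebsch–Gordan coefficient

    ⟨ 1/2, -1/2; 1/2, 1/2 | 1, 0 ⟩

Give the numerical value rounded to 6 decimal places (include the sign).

+√(1/2) = +0.707107

√[3·0!1!1!/3! · 0!1!1!0!1!1!] = √(1/2)
  +(−1)^0/∏(0,0,1,1,0,0)! = 1  (running 1)
⟨..|..⟩ = √(1/2)·(1) = +0.707107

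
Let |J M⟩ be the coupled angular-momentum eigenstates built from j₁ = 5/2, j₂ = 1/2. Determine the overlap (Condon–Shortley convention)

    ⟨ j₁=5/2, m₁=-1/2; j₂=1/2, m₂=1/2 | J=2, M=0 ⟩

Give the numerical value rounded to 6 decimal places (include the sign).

-0.707107  (= −√(1/2))

√[5·1!4!0!/6! · 2!3!1!0!2!2!] = √(8)
  +(−1)^1/∏(1,0,2,0,2,0)! = -1/4  (running -1/4)
⟨..|..⟩ = √(8)·(-1/4) = -0.707107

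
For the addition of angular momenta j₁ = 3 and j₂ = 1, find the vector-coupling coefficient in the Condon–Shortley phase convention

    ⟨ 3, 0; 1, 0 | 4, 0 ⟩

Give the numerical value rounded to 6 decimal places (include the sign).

triangle: 0!·6!·2!/9! = 1440/362880
(j±m)!: 3!·3!·1!·1!·4!·4! = 20736
prefactor² = (2J+1)·Δ·N² = 5184/7
  k=0: +1/(0!·0!·3!·1!·3!·1!) = 1/36
Σ = 1/36  ⇒  CG² = 5184/7·1/36² = 4/7
CG = +√(4/7) = +0.755929

+0.755929  (= +√(4/7))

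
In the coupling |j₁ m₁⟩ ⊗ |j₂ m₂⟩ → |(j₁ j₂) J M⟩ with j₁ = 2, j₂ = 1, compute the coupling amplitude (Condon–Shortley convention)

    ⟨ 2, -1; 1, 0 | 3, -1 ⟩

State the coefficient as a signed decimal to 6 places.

triangle: 0!*4!*2!/7! = 48/5040
(j±m)!: 1!*3!*1!*1!*2!*4! = 288
prefactor² = (2J+1)*Δ*N² = 96/5
  k=0: +1/(0!*0!*3!*1!*1!*1!) = 1/6
Σ = 1/6  ⇒  CG² = 96/5*1/6² = 8/15
CG = +√(8/15) = +0.730297

+0.730297  (= +√(8/15))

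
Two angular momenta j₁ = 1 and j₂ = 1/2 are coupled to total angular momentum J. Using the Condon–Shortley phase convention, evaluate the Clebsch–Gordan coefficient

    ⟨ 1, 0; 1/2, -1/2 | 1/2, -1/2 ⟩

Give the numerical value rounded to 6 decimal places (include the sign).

j₁+j₂−J=1  J+j₁−j₂=1  J−j₁+j₂=0  j₁+j₂+J+1=3
(j₁±m₁, j₂±m₂, J±M) = (1,1,0,1,0,1)
P² = 1/3
sum k=0..0:
  [0] +1/1 = 1
S = 1
C² = P²·S² = 1/3 ; C = +0.577350

+0.577350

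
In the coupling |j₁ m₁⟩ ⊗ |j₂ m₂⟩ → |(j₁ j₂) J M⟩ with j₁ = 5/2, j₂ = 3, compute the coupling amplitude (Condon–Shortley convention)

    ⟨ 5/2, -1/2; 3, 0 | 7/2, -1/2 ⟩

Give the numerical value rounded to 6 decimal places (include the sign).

√[8·2!3!4!/10! · 2!3!3!3!3!4!] = √(6912/175)
  +(−1)^0/∏(0,2,3,3,0,1)! = 1/72  (running 1/72)
  +(−1)^1/∏(1,1,2,2,1,2)! = -1/8  (running -1/9)
  +(−1)^2/∏(2,0,1,1,2,3)! = 1/24  (running -5/72)
⟨..|..⟩ = √(6912/175)·(-5/72) = -0.436436

−√(4/21) = -0.436436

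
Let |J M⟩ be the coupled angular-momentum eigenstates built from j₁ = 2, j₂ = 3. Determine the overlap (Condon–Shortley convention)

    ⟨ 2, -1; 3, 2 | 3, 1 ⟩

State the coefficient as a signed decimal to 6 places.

√[7·2!2!4!/9! · 1!3!5!1!4!2!] = √(64)
  +(−1)^1/∏(1,1,2,4,0,0)! = -1/48  (running -1/48)
  +(−1)^2/∏(2,0,1,3,1,1)! = 1/12  (running 1/16)
⟨..|..⟩ = √(64)·(1/16) = +0.500000

+0.500000  (= +√(1/4))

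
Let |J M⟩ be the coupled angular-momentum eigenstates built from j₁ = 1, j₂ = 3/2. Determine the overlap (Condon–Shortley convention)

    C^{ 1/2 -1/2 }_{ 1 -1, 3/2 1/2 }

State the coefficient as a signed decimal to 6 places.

+0.408248  (= +√(1/6))

j₁+j₂−J=2  J+j₁−j₂=0  J−j₁+j₂=1  j₁+j₂+J+1=4
(j₁±m₁, j₂±m₂, J±M) = (0,2,2,1,0,1)
P² = 2/3
sum k=2..2:
  [2] +1/2 = 1/2
S = 1/2
C² = P²·S² = 1/6 ; C = +0.408248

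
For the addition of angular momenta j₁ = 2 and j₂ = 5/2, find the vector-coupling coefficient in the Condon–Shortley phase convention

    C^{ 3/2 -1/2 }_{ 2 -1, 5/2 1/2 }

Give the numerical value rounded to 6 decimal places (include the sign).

+0.487950

√[4·3!1!2!/7! · 1!3!3!2!1!2!] = √(48/35)
  +(−1)^2/∏(2,1,1,1,0,1)! = 1/2  (running 1/2)
  +(−1)^3/∏(3,0,0,0,1,2)! = -1/12  (running 5/12)
⟨..|..⟩ = √(48/35)·(5/12) = +0.487950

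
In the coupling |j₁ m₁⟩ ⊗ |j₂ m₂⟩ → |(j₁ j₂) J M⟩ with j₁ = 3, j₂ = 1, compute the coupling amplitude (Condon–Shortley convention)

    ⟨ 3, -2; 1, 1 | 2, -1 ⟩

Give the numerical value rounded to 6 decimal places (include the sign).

+√(10/21) ≈ +0.690066

j₁+j₂−J=2  J+j₁−j₂=4  J−j₁+j₂=0  j₁+j₂+J+1=7
(j₁±m₁, j₂±m₂, J±M) = (1,5,2,0,1,3)
P² = 480/7
sum k=2..2:
  [2] +1/12 = 1/12
S = 1/12
C² = P²·S² = 10/21 ; C = +0.690066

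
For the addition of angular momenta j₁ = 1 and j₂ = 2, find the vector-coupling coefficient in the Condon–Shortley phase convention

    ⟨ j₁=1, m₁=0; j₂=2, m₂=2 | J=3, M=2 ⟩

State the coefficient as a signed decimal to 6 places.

√[7·0!2!4!/7! · 1!1!4!0!5!1!] = √(192)
  +(−1)^0/∏(0,0,1,4,1,0)! = 1/24  (running 1/24)
⟨..|..⟩ = √(192)·(1/24) = +0.577350

+0.577350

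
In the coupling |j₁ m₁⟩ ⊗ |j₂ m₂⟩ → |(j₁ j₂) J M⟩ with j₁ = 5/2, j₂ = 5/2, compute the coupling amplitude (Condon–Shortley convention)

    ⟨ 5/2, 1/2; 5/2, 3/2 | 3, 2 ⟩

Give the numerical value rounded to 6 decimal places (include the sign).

j₁+j₂−J=2  J+j₁−j₂=3  J−j₁+j₂=3  j₁+j₂+J+1=9
(j₁±m₁, j₂±m₂, J±M) = (3,2,4,1,5,1)
P² = 48
sum k=1..2:
  [1] −1/12 = -1/12
  [2] +1/24 = 1/24
S = -1/24
C² = P²·S² = 1/12 ; C = -0.288675

−√(1/12) = -0.288675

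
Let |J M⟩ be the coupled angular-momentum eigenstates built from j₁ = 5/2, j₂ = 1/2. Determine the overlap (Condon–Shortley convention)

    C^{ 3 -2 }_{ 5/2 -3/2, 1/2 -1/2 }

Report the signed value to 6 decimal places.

√[7·0!5!1!/7! · 1!4!0!1!1!5!] = √(480)
  +(−1)^0/∏(0,0,4,0,1,1)! = 1/24  (running 1/24)
⟨..|..⟩ = √(480)·(1/24) = +0.912871

+0.912871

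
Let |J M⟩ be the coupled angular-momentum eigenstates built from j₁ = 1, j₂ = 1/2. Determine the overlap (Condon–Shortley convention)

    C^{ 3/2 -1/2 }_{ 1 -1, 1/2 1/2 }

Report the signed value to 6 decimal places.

j₁+j₂−J=0  J+j₁−j₂=2  J−j₁+j₂=1  j₁+j₂+J+1=4
(j₁±m₁, j₂±m₂, J±M) = (0,2,1,0,1,2)
P² = 4/3
sum k=0..0:
  [0] +1/2 = 1/2
S = 1/2
C² = P²·S² = 1/3 ; C = +0.577350

+√(1/3) ≈ +0.577350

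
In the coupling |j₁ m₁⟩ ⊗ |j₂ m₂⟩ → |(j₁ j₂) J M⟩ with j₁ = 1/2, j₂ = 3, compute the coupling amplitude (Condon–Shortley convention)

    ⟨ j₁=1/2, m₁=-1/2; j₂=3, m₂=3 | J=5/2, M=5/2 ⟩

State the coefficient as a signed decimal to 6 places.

√[6·1!0!5!/7! · 0!1!6!0!5!0!] = √(86400/7)
  +(−1)^1/∏(1,0,0,5,0,0)! = -1/120  (running -1/120)
⟨..|..⟩ = √(86400/7)·(-1/120) = -0.925820

−√(6/7) ≈ -0.925820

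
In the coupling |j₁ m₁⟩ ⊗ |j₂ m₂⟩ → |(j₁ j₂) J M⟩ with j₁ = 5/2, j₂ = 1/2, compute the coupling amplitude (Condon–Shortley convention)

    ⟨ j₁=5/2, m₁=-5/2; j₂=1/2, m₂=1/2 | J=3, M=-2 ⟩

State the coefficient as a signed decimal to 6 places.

+√(1/6) = +0.408248

triangle: 0!·5!·1!/7! = 120/5040
(j±m)!: 0!·5!·1!·0!·1!·5! = 14400
prefactor² = (2J+1)·Δ·N² = 2400
  k=0: +1/(0!·0!·5!·1!·0!·0!) = 1/120
Σ = 1/120  ⇒  CG² = 2400·1/120² = 1/6
CG = +√(1/6) = +0.408248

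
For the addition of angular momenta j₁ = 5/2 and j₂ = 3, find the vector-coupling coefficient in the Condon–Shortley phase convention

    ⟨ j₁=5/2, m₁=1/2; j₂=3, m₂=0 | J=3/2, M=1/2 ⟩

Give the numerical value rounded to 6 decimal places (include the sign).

√[4·4!1!2!/8! · 3!2!3!3!2!1!] = √(144/35)
  +(−1)^1/∏(1,3,1,2,0,0)! = -1/12  (running -1/12)
  +(−1)^2/∏(2,2,0,1,1,1)! = 1/4  (running 1/6)
⟨..|..⟩ = √(144/35)·(1/6) = +0.338062

+0.338062  (= +√(4/35))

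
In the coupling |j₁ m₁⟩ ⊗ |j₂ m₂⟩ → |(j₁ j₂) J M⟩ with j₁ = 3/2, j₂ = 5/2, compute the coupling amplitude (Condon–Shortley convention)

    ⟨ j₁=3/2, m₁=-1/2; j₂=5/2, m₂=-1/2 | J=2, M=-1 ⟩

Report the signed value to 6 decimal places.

-0.545545  (= −√(25/84))

√[5·2!1!3!/7! · 1!2!2!3!1!3!] = √(12/7)
  +(−1)^1/∏(1,1,1,1,0,2)! = -1/2  (running -1/2)
  +(−1)^2/∏(2,0,0,0,1,3)! = 1/12  (running -5/12)
⟨..|..⟩ = √(12/7)·(-5/12) = -0.545545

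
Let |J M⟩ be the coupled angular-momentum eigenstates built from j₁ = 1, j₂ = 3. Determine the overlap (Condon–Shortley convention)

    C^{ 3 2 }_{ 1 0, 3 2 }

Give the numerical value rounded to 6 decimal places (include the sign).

√[7·1!1!5!/8! · 1!1!5!1!5!1!] = √(300)
  +(−1)^0/∏(0,1,1,5,0,0)! = 1/120  (running 1/120)
  +(−1)^1/∏(1,0,0,4,1,1)! = -1/24  (running -1/30)
⟨..|..⟩ = √(300)·(-1/30) = -0.577350

-0.577350  (= −√(1/3))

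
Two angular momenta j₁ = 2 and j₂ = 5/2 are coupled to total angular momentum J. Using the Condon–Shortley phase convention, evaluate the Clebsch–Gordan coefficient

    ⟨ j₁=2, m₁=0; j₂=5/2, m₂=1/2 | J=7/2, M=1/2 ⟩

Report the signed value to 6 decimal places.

−√(4/105) = -0.195180

√[8·1!3!4!/9! · 2!2!3!2!4!3!] = √(768/35)
  +(−1)^0/∏(0,1,2,3,1,1)! = 1/12  (running 1/12)
  +(−1)^1/∏(1,0,1,2,2,2)! = -1/8  (running -1/24)
⟨..|..⟩ = √(768/35)·(-1/24) = -0.195180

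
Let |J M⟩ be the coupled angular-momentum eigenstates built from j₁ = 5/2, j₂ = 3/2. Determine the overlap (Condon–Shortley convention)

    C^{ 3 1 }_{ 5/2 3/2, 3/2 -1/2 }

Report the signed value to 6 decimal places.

+√(49/120) = +0.639010

j₁+j₂−J=1  J+j₁−j₂=4  J−j₁+j₂=2  j₁+j₂+J+1=8
(j₁±m₁, j₂±m₂, J±M) = (4,1,1,2,4,2)
P² = 96/5
sum k=0..1:
  [0] +1/6 = 1/6
  [1] −1/48 = -1/48
S = 7/48
C² = P²·S² = 49/120 ; C = +0.639010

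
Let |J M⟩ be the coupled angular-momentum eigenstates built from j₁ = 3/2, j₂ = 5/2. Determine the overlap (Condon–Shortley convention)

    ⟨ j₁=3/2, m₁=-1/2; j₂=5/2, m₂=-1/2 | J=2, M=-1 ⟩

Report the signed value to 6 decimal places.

√[5·2!1!3!/7! · 1!2!2!3!1!3!] = √(12/7)
  +(−1)^1/∏(1,1,1,1,0,2)! = -1/2  (running -1/2)
  +(−1)^2/∏(2,0,0,0,1,3)! = 1/12  (running -5/12)
⟨..|..⟩ = √(12/7)·(-5/12) = -0.545545

−√(25/84) ≈ -0.545545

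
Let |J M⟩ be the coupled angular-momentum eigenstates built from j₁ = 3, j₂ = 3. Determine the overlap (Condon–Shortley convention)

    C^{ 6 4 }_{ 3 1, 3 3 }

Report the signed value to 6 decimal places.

+0.476731

triangle: 0!·6!·6!/13! = 518400/6227020800
(j±m)!: 4!·2!·6!·0!·10!·2! = 250822656000
prefactor² = (2J+1)·Δ·N² = 2985984000/11
  k=0: +1/(0!·0!·2!·6!·4!·0!) = 1/34560
Σ = 1/34560  ⇒  CG² = 2985984000/11·1/34560² = 5/22
CG = +√(5/22) = +0.476731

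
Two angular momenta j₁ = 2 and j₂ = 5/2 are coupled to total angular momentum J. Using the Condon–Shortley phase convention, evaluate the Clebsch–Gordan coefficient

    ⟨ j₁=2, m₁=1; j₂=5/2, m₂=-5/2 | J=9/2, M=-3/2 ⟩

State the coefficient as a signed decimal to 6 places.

√[10·0!4!5!/10! · 3!1!0!5!3!6!] = √(172800/7)
  +(−1)^0/∏(0,0,1,0,3,5)! = 1/720  (running 1/720)
⟨..|..⟩ = √(172800/7)·(1/720) = +0.218218

+0.218218  (= +√(1/21))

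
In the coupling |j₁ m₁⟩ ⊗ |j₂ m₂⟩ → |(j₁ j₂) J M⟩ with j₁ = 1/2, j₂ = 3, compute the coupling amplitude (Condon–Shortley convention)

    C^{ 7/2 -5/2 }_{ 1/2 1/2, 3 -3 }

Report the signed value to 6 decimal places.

+√(1/7) ≈ +0.377964

triangle: 0!·1!·6!/8! = 720/40320
(j±m)!: 1!·0!·0!·6!·1!·6! = 518400
prefactor² = (2J+1)·Δ·N² = 518400/7
  k=0: +1/(0!·0!·0!·0!·1!·6!) = 1/720
Σ = 1/720  ⇒  CG² = 518400/7·1/720² = 1/7
CG = +√(1/7) = +0.377964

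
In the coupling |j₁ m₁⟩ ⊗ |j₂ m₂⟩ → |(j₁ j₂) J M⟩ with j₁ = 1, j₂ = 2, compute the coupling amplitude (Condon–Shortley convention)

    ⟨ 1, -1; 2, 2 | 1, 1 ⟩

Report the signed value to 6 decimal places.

+√(3/5) = +0.774597

√[3·2!0!2!/5! · 0!2!4!0!2!0!] = √(48/5)
  +(−1)^2/∏(2,0,0,2,0,0)! = 1/4  (running 1/4)
⟨..|..⟩ = √(48/5)·(1/4) = +0.774597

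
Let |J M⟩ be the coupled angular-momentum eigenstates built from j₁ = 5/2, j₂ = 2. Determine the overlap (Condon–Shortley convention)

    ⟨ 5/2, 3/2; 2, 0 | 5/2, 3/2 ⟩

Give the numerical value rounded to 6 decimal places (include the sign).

−√(1/70) ≈ -0.119523

triangle: 2!*3!*2!/8! = 24/40320
(j±m)!: 4!*1!*2!*2!*4!*1! = 2304
prefactor² = (2J+1)*Δ*N² = 288/35
  k=0: +1/(0!*2!*1!*2!*2!*0!) = 1/8
  k=1: −1/(1!*1!*0!*1!*3!*1!) = -1/6
Σ = -1/24  ⇒  CG² = 288/35*(-1/24)² = 1/70
CG = −√(1/70) = -0.119523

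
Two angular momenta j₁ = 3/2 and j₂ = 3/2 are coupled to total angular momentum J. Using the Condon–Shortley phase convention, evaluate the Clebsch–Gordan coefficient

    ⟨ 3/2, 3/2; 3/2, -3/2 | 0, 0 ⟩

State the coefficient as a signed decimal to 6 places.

j₁+j₂−J=3  J+j₁−j₂=0  J−j₁+j₂=0  j₁+j₂+J+1=4
(j₁±m₁, j₂±m₂, J±M) = (3,0,0,3,0,0)
P² = 9
sum k=0..0:
  [0] +1/6 = 1/6
S = 1/6
C² = P²·S² = 1/4 ; C = +0.500000

+√(1/4) ≈ +0.500000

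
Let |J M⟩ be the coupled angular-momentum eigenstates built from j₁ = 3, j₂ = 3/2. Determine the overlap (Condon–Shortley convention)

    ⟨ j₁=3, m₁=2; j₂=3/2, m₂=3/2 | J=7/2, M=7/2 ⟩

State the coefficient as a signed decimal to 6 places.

triangle: 1!·5!·2!/9! = 240/362880
(j±m)!: 5!·1!·3!·0!·7!·0! = 3628800
prefactor² = (2J+1)·Δ·N² = 19200
  k=1: −1/(1!·0!·0!·2!·5!·0!) = -1/240
Σ = -1/240  ⇒  CG² = 19200·(-1/240)² = 1/3
CG = −√(1/3) = -0.577350

-0.577350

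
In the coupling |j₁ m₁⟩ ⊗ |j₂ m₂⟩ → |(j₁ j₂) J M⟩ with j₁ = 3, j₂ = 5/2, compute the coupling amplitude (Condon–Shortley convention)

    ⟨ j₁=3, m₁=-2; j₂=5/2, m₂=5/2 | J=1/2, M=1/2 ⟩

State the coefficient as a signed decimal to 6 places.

j₁+j₂−J=5  J+j₁−j₂=1  J−j₁+j₂=0  j₁+j₂+J+1=7
(j₁±m₁, j₂±m₂, J±M) = (1,5,5,0,1,0)
P² = 4800/7
sum k=5..5:
  [5] −1/120 = -1/120
S = -1/120
C² = P²·S² = 1/21 ; C = -0.218218

-0.218218  (= −√(1/21))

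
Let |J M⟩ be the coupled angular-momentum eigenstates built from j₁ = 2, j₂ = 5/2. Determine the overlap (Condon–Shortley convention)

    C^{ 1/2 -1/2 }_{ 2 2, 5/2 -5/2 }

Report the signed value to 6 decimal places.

+0.577350

triangle: 4!·0!·1!/6! = 24/720
(j±m)!: 4!·0!·0!·5!·0!·1! = 2880
prefactor² = (2J+1)·Δ·N² = 192
  k=0: +1/(0!·4!·0!·0!·0!·1!) = 1/24
Σ = 1/24  ⇒  CG² = 192·1/24² = 1/3
CG = +√(1/3) = +0.577350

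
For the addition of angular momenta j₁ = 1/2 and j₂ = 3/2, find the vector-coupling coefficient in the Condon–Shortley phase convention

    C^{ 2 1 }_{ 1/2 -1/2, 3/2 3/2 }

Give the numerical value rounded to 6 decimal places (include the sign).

+√(1/4) = +0.500000

triangle: 0!×1!×3!/5! = 6/120
(j±m)!: 0!×1!×3!×0!×3!×1! = 36
prefactor² = (2J+1)×Δ×N² = 9
  k=0: +1/(0!×0!×1!×3!×0!×0!) = 1/6
Σ = 1/6  ⇒  CG² = 9×1/6² = 1/4
CG = +√(1/4) = +0.500000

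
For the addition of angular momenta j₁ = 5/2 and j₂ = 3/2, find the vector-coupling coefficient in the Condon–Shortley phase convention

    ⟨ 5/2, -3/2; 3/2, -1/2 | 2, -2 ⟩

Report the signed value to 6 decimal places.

-0.617213

√[5·2!3!1!/7! · 1!4!1!2!0!4!] = √(96/7)
  +(−1)^1/∏(1,1,3,0,0,1)! = -1/6  (running -1/6)
⟨..|..⟩ = √(96/7)·(-1/6) = -0.617213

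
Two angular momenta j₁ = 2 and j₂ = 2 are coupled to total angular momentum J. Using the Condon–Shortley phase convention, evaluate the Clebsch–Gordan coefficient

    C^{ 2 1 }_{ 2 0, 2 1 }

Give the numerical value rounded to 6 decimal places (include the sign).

-0.267261  (= −√(1/14))

j₁+j₂−J=2  J+j₁−j₂=2  J−j₁+j₂=2  j₁+j₂+J+1=7
(j₁±m₁, j₂±m₂, J±M) = (2,2,3,1,3,1)
P² = 8/7
sum k=1..2:
  [1] −1/2 = -1/2
  [2] +1/4 = 1/4
S = -1/4
C² = P²·S² = 1/14 ; C = -0.267261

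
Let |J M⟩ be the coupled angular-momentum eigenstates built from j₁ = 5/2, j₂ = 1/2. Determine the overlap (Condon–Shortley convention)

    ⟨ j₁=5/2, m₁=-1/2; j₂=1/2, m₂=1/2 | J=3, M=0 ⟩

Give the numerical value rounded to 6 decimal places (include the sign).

+√(1/2) = +0.707107

j₁+j₂−J=0  J+j₁−j₂=5  J−j₁+j₂=1  j₁+j₂+J+1=7
(j₁±m₁, j₂±m₂, J±M) = (2,3,1,0,3,3)
P² = 72
sum k=0..0:
  [0] +1/12 = 1/12
S = 1/12
C² = P²·S² = 1/2 ; C = +0.707107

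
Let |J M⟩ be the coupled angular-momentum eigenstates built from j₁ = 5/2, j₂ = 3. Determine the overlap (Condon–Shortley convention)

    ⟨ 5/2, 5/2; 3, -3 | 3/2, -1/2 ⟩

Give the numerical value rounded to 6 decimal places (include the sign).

+0.597614  (= +√(5/14))

√[4·4!1!2!/8! · 5!0!0!6!1!2!] = √(5760/7)
  +(−1)^0/∏(0,4,0,0,1,2)! = 1/48  (running 1/48)
⟨..|..⟩ = √(5760/7)·(1/48) = +0.597614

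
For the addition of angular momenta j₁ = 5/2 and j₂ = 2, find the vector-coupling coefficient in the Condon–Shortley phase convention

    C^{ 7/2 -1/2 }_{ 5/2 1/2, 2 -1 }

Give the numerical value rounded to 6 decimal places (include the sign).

+0.557773

triangle: 1!·4!·3!/9! = 144/362880
(j±m)!: 3!·2!·1!·3!·3!·4! = 10368
prefactor² = (2J+1)·Δ·N² = 1152/35
  k=0: +1/(0!·1!·2!·1!·2!·2!) = 1/8
  k=1: −1/(1!·0!·1!·0!·3!·3!) = -1/36
Σ = 7/72  ⇒  CG² = 1152/35·7/72² = 14/45
CG = +√(14/45) = +0.557773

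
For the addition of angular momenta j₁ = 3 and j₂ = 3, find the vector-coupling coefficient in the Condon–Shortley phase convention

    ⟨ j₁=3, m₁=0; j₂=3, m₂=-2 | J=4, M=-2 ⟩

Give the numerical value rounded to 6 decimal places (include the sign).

+√(3/154) ≈ +0.139573

triangle: 2!*4!*4!/11! = 1152/39916800
(j±m)!: 3!*3!*1!*5!*2!*6! = 6220800
prefactor² = (2J+1)*Δ*N² = 124416/77
  k=0: +1/(0!*2!*3!*1!*1!*3!) = 1/72
  k=1: −1/(1!*1!*2!*0!*2!*4!) = -1/96
Σ = 1/288  ⇒  CG² = 124416/77*1/288² = 3/154
CG = +√(3/154) = +0.139573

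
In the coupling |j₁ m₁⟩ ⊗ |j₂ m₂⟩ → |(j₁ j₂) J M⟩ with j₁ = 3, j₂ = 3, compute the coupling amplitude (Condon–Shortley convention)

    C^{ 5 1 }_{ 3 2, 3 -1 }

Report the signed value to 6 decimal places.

+√(9/28) ≈ +0.566947

√[11·1!5!5!/12! · 5!1!2!4!6!4!] = √(230400/7)
  +(−1)^0/∏(0,1,1,2,4,3)! = 1/288  (running 1/288)
  +(−1)^1/∏(1,0,0,1,5,4)! = -1/2880  (running 1/320)
⟨..|..⟩ = √(230400/7)·(1/320) = +0.566947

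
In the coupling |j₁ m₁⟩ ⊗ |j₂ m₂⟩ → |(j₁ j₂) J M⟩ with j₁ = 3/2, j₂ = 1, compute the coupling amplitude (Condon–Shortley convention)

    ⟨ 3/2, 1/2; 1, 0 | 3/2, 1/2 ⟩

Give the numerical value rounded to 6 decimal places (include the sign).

triangle: 1!×2!×1!/5! = 2/120
(j±m)!: 2!×1!×1!×1!×2!×1! = 4
prefactor² = (2J+1)×Δ×N² = 4/15
  k=0: +1/(0!×1!×1!×1!×1!×0!) = 1
  k=1: −1/(1!×0!×0!×0!×2!×1!) = -1/2
Σ = 1/2  ⇒  CG² = 4/15×1/2² = 1/15
CG = +√(1/15) = +0.258199

+√(1/15) ≈ +0.258199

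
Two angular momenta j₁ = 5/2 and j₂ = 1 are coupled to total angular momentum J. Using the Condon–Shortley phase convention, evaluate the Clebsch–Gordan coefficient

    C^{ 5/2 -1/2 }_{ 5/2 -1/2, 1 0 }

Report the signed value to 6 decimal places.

triangle: 1!·4!·1!/7! = 24/5040
(j±m)!: 2!·3!·1!·1!·2!·3! = 144
prefactor² = (2J+1)·Δ·N² = 144/35
  k=0: +1/(0!·1!·3!·1!·1!·0!) = 1/6
  k=1: −1/(1!·0!·2!·0!·2!·1!) = -1/4
Σ = -1/12  ⇒  CG² = 144/35·(-1/12)² = 1/35
CG = −√(1/35) = -0.169031

-0.169031  (= −√(1/35))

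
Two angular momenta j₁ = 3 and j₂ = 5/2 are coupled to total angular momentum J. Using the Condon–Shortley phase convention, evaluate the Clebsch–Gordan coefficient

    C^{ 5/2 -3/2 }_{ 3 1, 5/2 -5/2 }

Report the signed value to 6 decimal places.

triangle: 3!×3!×2!/9! = 72/362880
(j±m)!: 4!×2!×0!×5!×1!×4! = 138240
prefactor² = (2J+1)×Δ×N² = 1152/7
  k=0: +1/(0!×3!×2!×0!×1!×2!) = 1/24
Σ = 1/24  ⇒  CG² = 1152/7×1/24² = 2/7
CG = +√(2/7) = +0.534522

+0.534522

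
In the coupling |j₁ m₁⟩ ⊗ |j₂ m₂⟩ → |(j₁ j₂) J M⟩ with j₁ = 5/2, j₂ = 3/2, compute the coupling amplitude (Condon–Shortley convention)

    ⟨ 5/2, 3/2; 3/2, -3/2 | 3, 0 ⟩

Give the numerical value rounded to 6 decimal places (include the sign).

+√(3/10) = +0.547723

√[7·1!4!2!/8! · 4!1!0!3!3!3!] = √(216/5)
  +(−1)^0/∏(0,1,1,0,3,2)! = 1/12  (running 1/12)
⟨..|..⟩ = √(216/5)·(1/12) = +0.547723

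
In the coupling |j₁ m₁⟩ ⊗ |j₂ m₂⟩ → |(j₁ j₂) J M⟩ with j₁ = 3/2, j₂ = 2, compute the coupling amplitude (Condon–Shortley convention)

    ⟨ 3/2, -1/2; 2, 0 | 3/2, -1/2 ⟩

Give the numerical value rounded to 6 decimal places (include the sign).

-0.447214  (= −√(1/5))

√[4·2!1!2!/6! · 1!2!2!2!1!2!] = √(16/45)
  +(−1)^1/∏(1,1,1,1,0,1)! = -1  (running -1)
  +(−1)^2/∏(2,0,0,0,1,2)! = 1/4  (running -3/4)
⟨..|..⟩ = √(16/45)·(-3/4) = -0.447214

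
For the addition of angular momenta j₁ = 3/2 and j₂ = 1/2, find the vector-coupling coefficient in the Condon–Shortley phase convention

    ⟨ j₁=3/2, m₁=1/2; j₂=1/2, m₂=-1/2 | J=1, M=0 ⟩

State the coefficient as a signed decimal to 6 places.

+0.707107  (= +√(1/2))

triangle: 1!·2!·0!/4! = 2/24
(j±m)!: 2!·1!·0!·1!·1!·1! = 2
prefactor² = (2J+1)·Δ·N² = 1/2
  k=0: +1/(0!·1!·1!·0!·1!·0!) = 1
Σ = 1  ⇒  CG² = 1/2·1² = 1/2
CG = +√(1/2) = +0.707107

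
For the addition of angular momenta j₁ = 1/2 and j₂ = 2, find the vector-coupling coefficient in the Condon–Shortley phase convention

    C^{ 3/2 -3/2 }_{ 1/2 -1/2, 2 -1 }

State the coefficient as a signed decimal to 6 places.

−√(1/5) ≈ -0.447214

triangle: 1!·0!·3!/5! = 6/120
(j±m)!: 0!·1!·1!·3!·0!·3! = 36
prefactor² = (2J+1)·Δ·N² = 36/5
  k=1: −1/(1!·0!·0!·0!·0!·3!) = -1/6
Σ = -1/6  ⇒  CG² = 36/5·(-1/6)² = 1/5
CG = −√(1/5) = -0.447214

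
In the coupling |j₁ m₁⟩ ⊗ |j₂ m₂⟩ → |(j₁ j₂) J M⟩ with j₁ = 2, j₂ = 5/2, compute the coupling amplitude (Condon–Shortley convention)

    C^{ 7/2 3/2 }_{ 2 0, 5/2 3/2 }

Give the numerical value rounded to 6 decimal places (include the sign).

-0.534522

j₁+j₂−J=1  J+j₁−j₂=3  J−j₁+j₂=4  j₁+j₂+J+1=9
(j₁±m₁, j₂±m₂, J±M) = (2,2,4,1,5,2)
P² = 512/7
sum k=0..1:
  [0] +1/48 = 1/48
  [1] −1/12 = -1/12
S = -1/16
C² = P²·S² = 2/7 ; C = -0.534522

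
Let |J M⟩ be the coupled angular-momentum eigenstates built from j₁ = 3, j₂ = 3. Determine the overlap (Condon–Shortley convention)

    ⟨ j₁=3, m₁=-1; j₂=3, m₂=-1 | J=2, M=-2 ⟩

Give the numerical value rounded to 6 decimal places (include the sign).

+√(2/7) = +0.534522

j₁+j₂−J=4  J+j₁−j₂=2  J−j₁+j₂=2  j₁+j₂+J+1=9
(j₁±m₁, j₂±m₂, J±M) = (2,4,2,4,0,4)
P² = 512/7
sum k=2..2:
  [2] +1/16 = 1/16
S = 1/16
C² = P²·S² = 2/7 ; C = +0.534522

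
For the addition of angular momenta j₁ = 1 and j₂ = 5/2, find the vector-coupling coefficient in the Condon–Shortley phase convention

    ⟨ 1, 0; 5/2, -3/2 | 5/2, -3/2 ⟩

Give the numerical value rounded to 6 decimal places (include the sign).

+0.507093  (= +√(9/35))

√[6·1!1!4!/7! · 1!1!1!4!1!4!] = √(576/35)
  +(−1)^0/∏(0,1,1,1,0,3)! = 1/6  (running 1/6)
  +(−1)^1/∏(1,0,0,0,1,4)! = -1/24  (running 1/8)
⟨..|..⟩ = √(576/35)·(1/8) = +0.507093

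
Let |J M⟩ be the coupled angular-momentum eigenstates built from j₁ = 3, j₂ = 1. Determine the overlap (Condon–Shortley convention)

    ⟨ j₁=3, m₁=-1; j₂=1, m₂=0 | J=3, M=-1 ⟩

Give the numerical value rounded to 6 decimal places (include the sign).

-0.288675  (= −√(1/12))

√[7·1!5!1!/8! · 2!4!1!1!2!4!] = √(48)
  +(−1)^0/∏(0,1,4,1,1,0)! = 1/24  (running 1/24)
  +(−1)^1/∏(1,0,3,0,2,1)! = -1/12  (running -1/24)
⟨..|..⟩ = √(48)·(-1/24) = -0.288675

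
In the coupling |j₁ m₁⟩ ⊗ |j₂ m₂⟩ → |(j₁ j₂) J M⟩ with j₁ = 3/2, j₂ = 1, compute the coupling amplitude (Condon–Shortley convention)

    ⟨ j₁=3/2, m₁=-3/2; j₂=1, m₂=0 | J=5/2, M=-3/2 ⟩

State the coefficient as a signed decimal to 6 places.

+√(2/5) = +0.632456

√[6·0!3!2!/6! · 0!3!1!1!1!4!] = √(72/5)
  +(−1)^0/∏(0,0,3,1,0,1)! = 1/6  (running 1/6)
⟨..|..⟩ = √(72/5)·(1/6) = +0.632456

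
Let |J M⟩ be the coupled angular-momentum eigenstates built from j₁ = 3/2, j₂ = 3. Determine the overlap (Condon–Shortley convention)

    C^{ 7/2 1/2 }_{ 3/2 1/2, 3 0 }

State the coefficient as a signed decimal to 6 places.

j₁+j₂−J=1  J+j₁−j₂=2  J−j₁+j₂=5  j₁+j₂+J+1=9
(j₁±m₁, j₂±m₂, J±M) = (2,1,3,3,4,3)
P² = 384/7
sum k=0..1:
  [0] +1/12 = 1/12
  [1] −1/24 = -1/24
S = 1/24
C² = P²·S² = 2/21 ; C = +0.308607

+√(2/21) ≈ +0.308607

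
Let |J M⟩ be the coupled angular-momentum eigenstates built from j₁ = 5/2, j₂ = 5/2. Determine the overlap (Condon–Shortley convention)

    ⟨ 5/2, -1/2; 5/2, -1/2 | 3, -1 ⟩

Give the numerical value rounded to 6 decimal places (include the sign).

j₁+j₂−J=2  J+j₁−j₂=3  J−j₁+j₂=3  j₁+j₂+J+1=9
(j₁±m₁, j₂±m₂, J±M) = (2,3,2,3,2,4)
P² = 48/5
sum k=0..2:
  [0] +1/24 = 1/24
  [1] −1/4 = -1/4
  [2] +1/24 = 1/24
S = -1/6
C² = P²·S² = 4/15 ; C = -0.516398

-0.516398  (= −√(4/15))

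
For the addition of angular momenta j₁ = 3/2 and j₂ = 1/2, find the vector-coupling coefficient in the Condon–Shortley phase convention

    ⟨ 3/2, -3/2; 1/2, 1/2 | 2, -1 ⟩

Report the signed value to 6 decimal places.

triangle: 0!·3!·1!/5! = 6/120
(j±m)!: 0!·3!·1!·0!·1!·3! = 36
prefactor² = (2J+1)·Δ·N² = 9
  k=0: +1/(0!·0!·3!·1!·0!·0!) = 1/6
Σ = 1/6  ⇒  CG² = 9·1/6² = 1/4
CG = +√(1/4) = +0.500000

+√(1/4) = +0.500000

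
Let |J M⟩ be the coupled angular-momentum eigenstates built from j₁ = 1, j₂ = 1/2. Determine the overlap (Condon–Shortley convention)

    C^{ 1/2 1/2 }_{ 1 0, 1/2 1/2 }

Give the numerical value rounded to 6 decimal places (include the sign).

j₁+j₂−J=1  J+j₁−j₂=1  J−j₁+j₂=0  j₁+j₂+J+1=3
(j₁±m₁, j₂±m₂, J±M) = (1,1,1,0,1,0)
P² = 1/3
sum k=1..1:
  [1] −1/1 = -1
S = -1
C² = P²·S² = 1/3 ; C = -0.577350

−√(1/3) = -0.577350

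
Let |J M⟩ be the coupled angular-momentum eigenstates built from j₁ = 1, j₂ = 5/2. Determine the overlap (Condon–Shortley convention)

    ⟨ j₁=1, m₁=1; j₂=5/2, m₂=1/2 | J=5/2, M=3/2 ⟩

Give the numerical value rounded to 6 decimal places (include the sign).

√[6·1!1!4!/7! · 2!0!3!2!4!1!] = √(576/35)
  +(−1)^0/∏(0,1,0,3,1,1)! = 1/6  (running 1/6)
⟨..|..⟩ = √(576/35)·(1/6) = +0.676123

+√(16/35) ≈ +0.676123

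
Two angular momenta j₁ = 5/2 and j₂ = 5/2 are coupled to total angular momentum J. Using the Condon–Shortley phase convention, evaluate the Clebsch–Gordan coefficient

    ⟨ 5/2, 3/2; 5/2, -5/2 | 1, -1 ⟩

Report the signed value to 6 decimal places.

j₁+j₂−J=4  J+j₁−j₂=1  J−j₁+j₂=1  j₁+j₂+J+1=7
(j₁±m₁, j₂±m₂, J±M) = (4,1,0,5,0,2)
P² = 576/7
sum k=0..0:
  [0] +1/24 = 1/24
S = 1/24
C² = P²·S² = 1/7 ; C = +0.377964

+√(1/7) = +0.377964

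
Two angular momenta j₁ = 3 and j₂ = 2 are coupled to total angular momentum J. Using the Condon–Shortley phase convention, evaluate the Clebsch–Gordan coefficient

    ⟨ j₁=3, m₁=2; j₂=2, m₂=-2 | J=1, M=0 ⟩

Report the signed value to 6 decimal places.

j₁+j₂−J=4  J+j₁−j₂=2  J−j₁+j₂=0  j₁+j₂+J+1=7
(j₁±m₁, j₂±m₂, J±M) = (5,1,0,4,1,1)
P² = 576/7
sum k=0..0:
  [0] +1/24 = 1/24
S = 1/24
C² = P²·S² = 1/7 ; C = +0.377964

+√(1/7) = +0.377964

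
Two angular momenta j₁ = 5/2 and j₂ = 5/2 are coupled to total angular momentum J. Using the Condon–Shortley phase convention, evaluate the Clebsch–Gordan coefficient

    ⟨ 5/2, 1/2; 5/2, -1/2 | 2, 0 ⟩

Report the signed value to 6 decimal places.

-0.436436  (= −√(4/21))

j₁+j₂−J=3  J+j₁−j₂=2  J−j₁+j₂=2  j₁+j₂+J+1=8
(j₁±m₁, j₂±m₂, J±M) = (3,2,2,3,2,2)
P² = 12/7
sum k=0..2:
  [0] +1/24 = 1/24
  [1] −1/2 = -1/2
  [2] +1/8 = 1/8
S = -1/3
C² = P²·S² = 4/21 ; C = -0.436436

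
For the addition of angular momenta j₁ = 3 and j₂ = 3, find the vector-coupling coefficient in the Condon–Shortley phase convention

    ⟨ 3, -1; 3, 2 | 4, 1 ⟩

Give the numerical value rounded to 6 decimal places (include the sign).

+0.455842  (= +√(16/77))

j₁+j₂−J=2  J+j₁−j₂=4  J−j₁+j₂=4  j₁+j₂+J+1=11
(j₁±m₁, j₂±m₂, J±M) = (2,4,5,1,5,3)
P² = 82944/77
sum k=1..2:
  [1] −1/144 = -1/144
  [2] +1/48 = 1/48
S = 1/72
C² = P²·S² = 16/77 ; C = +0.455842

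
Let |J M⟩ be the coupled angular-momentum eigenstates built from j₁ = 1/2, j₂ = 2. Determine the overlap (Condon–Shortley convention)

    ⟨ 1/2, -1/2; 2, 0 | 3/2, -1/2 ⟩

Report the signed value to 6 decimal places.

-0.632456

j₁+j₂−J=1  J+j₁−j₂=0  J−j₁+j₂=3  j₁+j₂+J+1=5
(j₁±m₁, j₂±m₂, J±M) = (0,1,2,2,1,2)
P² = 8/5
sum k=1..1:
  [1] −1/2 = -1/2
S = -1/2
C² = P²·S² = 2/5 ; C = -0.632456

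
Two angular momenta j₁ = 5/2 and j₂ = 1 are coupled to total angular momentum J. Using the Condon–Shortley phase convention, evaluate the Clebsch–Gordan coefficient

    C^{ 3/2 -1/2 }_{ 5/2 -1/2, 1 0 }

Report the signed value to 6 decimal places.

√[4·2!3!0!/6! · 2!3!1!1!1!2!] = √(8/5)
  +(−1)^1/∏(1,1,2,0,1,0)! = -1/2  (running -1/2)
⟨..|..⟩ = √(8/5)·(-1/2) = -0.632456

-0.632456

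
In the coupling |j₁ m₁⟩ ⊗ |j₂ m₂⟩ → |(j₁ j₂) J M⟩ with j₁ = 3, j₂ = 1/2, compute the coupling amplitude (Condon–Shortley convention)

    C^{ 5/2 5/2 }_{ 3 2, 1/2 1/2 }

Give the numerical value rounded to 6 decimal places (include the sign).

√[6·1!5!0!/7! · 5!1!1!0!5!0!] = √(14400/7)
  +(−1)^1/∏(1,0,0,0,5,0)! = -1/120  (running -1/120)
⟨..|..⟩ = √(14400/7)·(-1/120) = -0.377964

-0.377964  (= −√(1/7))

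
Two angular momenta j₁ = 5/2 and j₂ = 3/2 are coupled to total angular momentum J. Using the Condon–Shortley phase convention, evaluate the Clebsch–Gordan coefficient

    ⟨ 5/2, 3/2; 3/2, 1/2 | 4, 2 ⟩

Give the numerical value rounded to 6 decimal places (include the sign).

+0.731925

j₁+j₂−J=0  J+j₁−j₂=5  J−j₁+j₂=3  j₁+j₂+J+1=9
(j₁±m₁, j₂±m₂, J±M) = (4,1,2,1,6,2)
P² = 8640/7
sum k=0..0:
  [0] +1/48 = 1/48
S = 1/48
C² = P²·S² = 15/28 ; C = +0.731925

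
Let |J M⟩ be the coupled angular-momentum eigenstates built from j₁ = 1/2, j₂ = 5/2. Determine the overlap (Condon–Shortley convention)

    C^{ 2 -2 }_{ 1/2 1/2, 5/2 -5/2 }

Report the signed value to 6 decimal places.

+0.912871  (= +√(5/6))

triangle: 1!·0!·4!/6! = 24/720
(j±m)!: 1!·0!·0!·5!·0!·4! = 2880
prefactor² = (2J+1)·Δ·N² = 480
  k=0: +1/(0!·1!·0!·0!·0!·4!) = 1/24
Σ = 1/24  ⇒  CG² = 480·1/24² = 5/6
CG = +√(5/6) = +0.912871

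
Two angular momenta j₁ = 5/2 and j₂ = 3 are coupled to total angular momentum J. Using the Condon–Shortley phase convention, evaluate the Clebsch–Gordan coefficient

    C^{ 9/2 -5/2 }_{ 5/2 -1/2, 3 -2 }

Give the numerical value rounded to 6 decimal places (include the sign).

+√(49/198) ≈ +0.497468

triangle: 1!×4!×5!/11! = 2880/39916800
(j±m)!: 2!×3!×1!×5!×2!×7! = 14515200
prefactor² = (2J+1)×Δ×N² = 115200/11
  k=0: +1/(0!×1!×3!×1!×1!×4!) = 1/144
  k=1: −1/(1!×0!×2!×0!×2!×5!) = -1/480
Σ = 7/1440  ⇒  CG² = 115200/11×7/1440² = 49/198
CG = +√(49/198) = +0.497468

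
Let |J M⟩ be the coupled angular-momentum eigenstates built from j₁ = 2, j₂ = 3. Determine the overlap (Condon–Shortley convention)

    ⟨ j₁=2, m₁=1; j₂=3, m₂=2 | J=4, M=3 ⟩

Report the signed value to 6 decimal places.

-0.223607

j₁+j₂−J=1  J+j₁−j₂=3  J−j₁+j₂=5  j₁+j₂+J+1=10
(j₁±m₁, j₂±m₂, J±M) = (3,1,5,1,7,1)
P² = 6480
sum k=0..1:
  [0] +1/240 = 1/240
  [1] −1/144 = -1/144
S = -1/360
C² = P²·S² = 1/20 ; C = -0.223607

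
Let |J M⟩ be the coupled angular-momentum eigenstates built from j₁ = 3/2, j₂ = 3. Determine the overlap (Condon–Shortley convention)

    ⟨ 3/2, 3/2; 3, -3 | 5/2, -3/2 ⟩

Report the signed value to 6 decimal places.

+√(9/28) ≈ +0.566947

j₁+j₂−J=2  J+j₁−j₂=1  J−j₁+j₂=4  j₁+j₂+J+1=8
(j₁±m₁, j₂±m₂, J±M) = (3,0,0,6,1,4)
P² = 5184/7
sum k=0..0:
  [0] +1/48 = 1/48
S = 1/48
C² = P²·S² = 9/28 ; C = +0.566947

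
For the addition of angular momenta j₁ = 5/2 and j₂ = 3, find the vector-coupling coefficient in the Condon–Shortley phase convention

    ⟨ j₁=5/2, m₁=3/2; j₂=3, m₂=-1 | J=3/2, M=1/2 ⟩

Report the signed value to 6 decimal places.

√[4·4!1!2!/8! · 4!1!2!4!2!1!] = √(384/35)
  +(−1)^0/∏(0,4,1,2,0,0)! = 1/48  (running 1/48)
  +(−1)^1/∏(1,3,0,1,1,1)! = -1/6  (running -7/48)
⟨..|..⟩ = √(384/35)·(-7/48) = -0.483046

-0.483046  (= −√(7/30))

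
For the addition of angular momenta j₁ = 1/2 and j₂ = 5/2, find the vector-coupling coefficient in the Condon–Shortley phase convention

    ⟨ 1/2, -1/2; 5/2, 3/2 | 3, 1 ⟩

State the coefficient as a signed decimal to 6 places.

+0.577350

j₁+j₂−J=0  J+j₁−j₂=1  J−j₁+j₂=5  j₁+j₂+J+1=7
(j₁±m₁, j₂±m₂, J±M) = (0,1,4,1,4,2)
P² = 192
sum k=0..0:
  [0] +1/24 = 1/24
S = 1/24
C² = P²·S² = 1/3 ; C = +0.577350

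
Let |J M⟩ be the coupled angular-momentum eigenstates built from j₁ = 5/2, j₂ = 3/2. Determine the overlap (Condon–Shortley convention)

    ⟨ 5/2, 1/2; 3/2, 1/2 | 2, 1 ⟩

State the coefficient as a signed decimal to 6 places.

j₁+j₂−J=2  J+j₁−j₂=3  J−j₁+j₂=1  j₁+j₂+J+1=7
(j₁±m₁, j₂±m₂, J±M) = (3,2,2,1,3,1)
P² = 12/7
sum k=1..2:
  [1] −1/2 = -1/2
  [2] +1/12 = 1/12
S = -5/12
C² = P²·S² = 25/84 ; C = -0.545545

−√(25/84) = -0.545545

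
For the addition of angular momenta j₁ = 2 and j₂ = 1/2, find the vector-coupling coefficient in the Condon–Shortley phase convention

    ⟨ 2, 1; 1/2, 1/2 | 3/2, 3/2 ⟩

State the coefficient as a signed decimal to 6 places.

-0.447214  (= −√(1/5))

√[4·1!3!0!/5! · 3!1!1!0!3!0!] = √(36/5)
  +(−1)^1/∏(1,0,0,0,3,0)! = -1/6  (running -1/6)
⟨..|..⟩ = √(36/5)·(-1/6) = -0.447214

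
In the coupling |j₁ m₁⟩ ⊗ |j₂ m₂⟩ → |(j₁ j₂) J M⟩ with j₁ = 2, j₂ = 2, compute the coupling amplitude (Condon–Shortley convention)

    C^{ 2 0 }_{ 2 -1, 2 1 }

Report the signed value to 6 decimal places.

triangle: 2!*2!*2!/7! = 8/5040
(j±m)!: 1!*3!*3!*1!*2!*2! = 144
prefactor² = (2J+1)*Δ*N² = 8/7
  k=1: −1/(1!*1!*2!*2!*0!*0!) = -1/4
  k=2: +1/(2!*0!*1!*1!*1!*1!) = 1/2
Σ = 1/4  ⇒  CG² = 8/7*1/4² = 1/14
CG = +√(1/14) = +0.267261

+0.267261  (= +√(1/14))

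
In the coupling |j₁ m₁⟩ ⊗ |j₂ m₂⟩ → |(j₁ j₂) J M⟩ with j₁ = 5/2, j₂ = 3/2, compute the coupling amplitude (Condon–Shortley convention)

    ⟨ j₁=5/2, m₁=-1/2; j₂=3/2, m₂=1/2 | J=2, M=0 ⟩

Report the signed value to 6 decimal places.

−√(1/14) = -0.267261

√[5·2!3!1!/7! · 2!3!2!1!2!2!] = √(8/7)
  +(−1)^1/∏(1,1,2,1,1,0)! = -1/2  (running -1/2)
  +(−1)^2/∏(2,0,1,0,2,1)! = 1/4  (running -1/4)
⟨..|..⟩ = √(8/7)·(-1/4) = -0.267261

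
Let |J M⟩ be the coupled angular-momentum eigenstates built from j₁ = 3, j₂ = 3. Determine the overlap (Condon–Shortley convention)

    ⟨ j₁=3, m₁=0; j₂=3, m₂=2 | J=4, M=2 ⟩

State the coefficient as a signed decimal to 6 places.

+√(3/154) = +0.139573

√[9·2!4!4!/11! · 3!3!5!1!6!2!] = √(124416/77)
  +(−1)^1/∏(1,1,2,4,2,0)! = -1/96  (running -1/96)
  +(−1)^2/∏(2,0,1,3,3,1)! = 1/72  (running 1/288)
⟨..|..⟩ = √(124416/77)·(1/288) = +0.139573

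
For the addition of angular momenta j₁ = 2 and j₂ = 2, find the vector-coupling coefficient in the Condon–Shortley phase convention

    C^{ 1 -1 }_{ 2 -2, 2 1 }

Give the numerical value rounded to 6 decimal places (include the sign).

√[3·3!1!1!/6! · 0!4!3!1!0!2!] = √(36/5)
  +(−1)^3/∏(3,0,1,0,0,1)! = -1/6  (running -1/6)
⟨..|..⟩ = √(36/5)·(-1/6) = -0.447214

−√(1/5) = -0.447214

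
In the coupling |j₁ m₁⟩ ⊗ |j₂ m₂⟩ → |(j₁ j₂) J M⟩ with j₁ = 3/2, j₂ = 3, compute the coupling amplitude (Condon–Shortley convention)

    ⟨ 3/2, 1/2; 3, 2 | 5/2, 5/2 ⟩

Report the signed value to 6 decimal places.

j₁+j₂−J=2  J+j₁−j₂=1  J−j₁+j₂=4  j₁+j₂+J+1=8
(j₁±m₁, j₂±m₂, J±M) = (2,1,5,1,5,0)
P² = 1440/7
sum k=1..1:
  [1] −1/24 = -1/24
S = -1/24
C² = P²·S² = 5/14 ; C = -0.597614

-0.597614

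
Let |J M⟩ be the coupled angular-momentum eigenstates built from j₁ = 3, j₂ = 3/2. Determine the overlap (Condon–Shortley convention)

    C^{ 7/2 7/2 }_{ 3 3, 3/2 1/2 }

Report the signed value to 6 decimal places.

j₁+j₂−J=1  J+j₁−j₂=5  J−j₁+j₂=2  j₁+j₂+J+1=9
(j₁±m₁, j₂±m₂, J±M) = (6,0,2,1,7,0)
P² = 38400
sum k=0..0:
  [0] +1/240 = 1/240
S = 1/240
C² = P²·S² = 2/3 ; C = +0.816497

+√(2/3) ≈ +0.816497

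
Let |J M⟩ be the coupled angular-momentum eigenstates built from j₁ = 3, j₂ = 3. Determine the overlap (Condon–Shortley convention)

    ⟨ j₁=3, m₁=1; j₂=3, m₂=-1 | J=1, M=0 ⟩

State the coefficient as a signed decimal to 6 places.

triangle: 5!·1!·1!/8! = 120/40320
(j±m)!: 4!·2!·2!·4!·1!·1! = 2304
prefactor² = (2J+1)·Δ·N² = 144/7
  k=1: −1/(1!·4!·1!·1!·0!·0!) = -1/24
  k=2: +1/(2!·3!·0!·0!·1!·1!) = 1/12
Σ = 1/24  ⇒  CG² = 144/7·1/24² = 1/28
CG = +√(1/28) = +0.188982

+√(1/28) ≈ +0.188982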